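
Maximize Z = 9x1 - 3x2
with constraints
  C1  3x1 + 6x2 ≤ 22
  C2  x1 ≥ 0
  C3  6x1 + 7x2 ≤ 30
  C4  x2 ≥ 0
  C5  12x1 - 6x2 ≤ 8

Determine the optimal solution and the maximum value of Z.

Vertices and Z = 9x1 - 3x2:
  (0, 11/3) → Z = -11
  (26/15, 14/5) → Z = 36/5
  (0, 0) → Z = 0
  (59/30, 13/5) → Z = 99/10
  (2/3, 0) → Z = 6

At the optimal vertex, 6x1 + 7x2 = 30 and 12x1 - 6x2 = 8.
Solving simultaneously gives x1 = 59/30, x2 = 13/5.

x1 = 59/30, x2 = 13/5, maximum Z = 99/10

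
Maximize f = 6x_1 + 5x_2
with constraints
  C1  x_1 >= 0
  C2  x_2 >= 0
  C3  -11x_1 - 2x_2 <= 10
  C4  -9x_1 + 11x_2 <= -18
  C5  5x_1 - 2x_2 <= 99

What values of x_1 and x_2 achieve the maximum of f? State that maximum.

x_1 = 1053/37, x_2 = 801/37, maximum f = 279

Vertices and f = 6x_1 + 5x_2:
  (2, 0) → f = 12
  (99/5, 0) → f = 594/5
  (1053/37, 801/37) → f = 279

The optimum lies where -9x_1 + 11x_2 = -18 and 5x_1 - 2x_2 = 99.
Solving simultaneously gives x_1 = 1053/37, x_2 = 801/37.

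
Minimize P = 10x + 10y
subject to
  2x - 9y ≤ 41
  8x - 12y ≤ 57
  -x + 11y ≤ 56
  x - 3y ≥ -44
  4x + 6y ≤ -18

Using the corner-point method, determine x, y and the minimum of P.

x = -173, y = -43, minimum P = -2160

Vertices and P = 10x + 10y:
  (7/16, -107/24) → P = -965/24
  (-173, -43) → P = -2160
  (21/16, -31/8) → P = -205/8
  (-79/2, 3/2) → P = -380
  (-267/25, 103/25) → P = -328/5

The binding constraints are 2x - 9y = 41 and x - 3y = -44.
Solving simultaneously gives x = -173, y = -43.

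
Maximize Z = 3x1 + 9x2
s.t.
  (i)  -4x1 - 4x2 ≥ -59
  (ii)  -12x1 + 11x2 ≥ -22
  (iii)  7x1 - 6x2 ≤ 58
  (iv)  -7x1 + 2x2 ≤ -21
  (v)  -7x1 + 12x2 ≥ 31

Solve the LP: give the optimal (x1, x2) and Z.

Vertices and Z = 3x1 + 9x2:
  (101/18, 329/36) → Z = 1189/12
  (146/19, 537/76) → Z = 6585/76
  (157/35, 26/5) → Z = 2109/35

x1 = 101/18, x2 = 329/36, maximum Z = 1189/12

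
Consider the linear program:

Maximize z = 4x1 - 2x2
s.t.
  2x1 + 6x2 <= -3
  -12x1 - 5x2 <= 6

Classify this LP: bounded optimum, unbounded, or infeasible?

From the feasible point (-21/62, -12/31), moving in the direction (5, -12) keeps every constraint satisfied while z increases without bound.

unbounded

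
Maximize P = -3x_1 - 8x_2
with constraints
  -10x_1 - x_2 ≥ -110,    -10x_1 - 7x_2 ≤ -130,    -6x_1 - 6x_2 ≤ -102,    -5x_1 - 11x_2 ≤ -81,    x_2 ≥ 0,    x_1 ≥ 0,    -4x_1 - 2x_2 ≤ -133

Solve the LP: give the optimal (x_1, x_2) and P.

Corner points and P = -3x_1 - 8x_2:
  (0, 110) → P = -880
  (87/16, 445/8) → P = -7381/16
  (0, 133/2) → P = -532

The binding constraints are -10x_1 - x_2 = -110 and -4x_1 - 2x_2 = -133.
Solving simultaneously gives x_1 = 87/16, x_2 = 445/8.

x_1 = 87/16, x_2 = 445/8, maximum P = -7381/16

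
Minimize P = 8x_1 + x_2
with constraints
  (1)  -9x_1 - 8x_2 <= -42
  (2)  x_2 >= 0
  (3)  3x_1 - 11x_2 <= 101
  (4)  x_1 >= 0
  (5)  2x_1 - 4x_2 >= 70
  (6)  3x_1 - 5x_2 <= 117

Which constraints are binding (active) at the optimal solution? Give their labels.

(3) and (5)

Feasible corners and P = 8x_1 + x_2:
  (183/5, 4/5) → P = 1468/5
  (391/9, 8/3) → P = 3152/9
  (59, 12) → P = 484

The minimum is at (183/5, 4/5). Substituting into each constraint, equality holds for (3) and (5); the remaining constraints have slack.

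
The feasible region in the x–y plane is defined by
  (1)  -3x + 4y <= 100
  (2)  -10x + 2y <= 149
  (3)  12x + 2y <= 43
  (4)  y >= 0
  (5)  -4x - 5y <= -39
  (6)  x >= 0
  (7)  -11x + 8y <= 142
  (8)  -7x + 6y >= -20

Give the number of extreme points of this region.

Of the 28 pairwise boundary intersections, those satisfying every inequality are:
  (137/52, 74/13)
  (30/59, 2177/118)
  (0, 39/5)
  (0, 71/4)

4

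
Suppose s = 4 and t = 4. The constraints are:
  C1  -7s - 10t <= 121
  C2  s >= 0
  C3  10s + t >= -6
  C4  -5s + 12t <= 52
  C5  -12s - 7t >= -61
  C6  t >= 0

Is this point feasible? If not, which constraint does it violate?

Constraint C5: -12s - 7t = -76, which is not ≥ -61. All other constraints are satisfied.

not feasible — violates C5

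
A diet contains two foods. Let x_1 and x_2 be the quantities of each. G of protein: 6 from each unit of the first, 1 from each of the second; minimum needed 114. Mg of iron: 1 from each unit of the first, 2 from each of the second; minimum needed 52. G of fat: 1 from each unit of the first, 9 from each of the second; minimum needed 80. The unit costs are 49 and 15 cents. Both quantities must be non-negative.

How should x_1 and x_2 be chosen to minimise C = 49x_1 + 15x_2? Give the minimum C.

Extreme points and C = 49x_1 + 15x_2:
  (0, 114) → C = 1710
  (80, 0) → C = 3920
  (16, 18) → C = 1054
  (44, 4) → C = 2216
The feasible region is unbounded (it extends along (0, 1), (1, 0)), but C strictly increases along every unbounded feasible direction, so there is no improving ray and the minimum is attained at a vertex.

x_1 = 16, x_2 = 18, minimum C = 1054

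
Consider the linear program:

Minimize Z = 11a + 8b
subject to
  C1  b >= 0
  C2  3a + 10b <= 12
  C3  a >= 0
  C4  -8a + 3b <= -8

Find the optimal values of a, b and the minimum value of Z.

a = 1, b = 0, minimum Z = 11

Vertices and Z = 11a + 8b:
  (4, 0) → Z = 44
  (1, 0) → Z = 11
  (116/89, 72/89) → Z = 1852/89

The optimum lies where b = 0 and -8a + 3b = -8.
Solving simultaneously gives a = 1, b = 0.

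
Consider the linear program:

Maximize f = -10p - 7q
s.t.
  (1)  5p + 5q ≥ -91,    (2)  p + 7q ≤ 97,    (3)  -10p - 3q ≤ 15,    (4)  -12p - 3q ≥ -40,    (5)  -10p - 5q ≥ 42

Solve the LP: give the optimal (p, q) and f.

Feasible corners and f = -10p - 7q:
  (198/35, -167/7) → f = 773/7
  (49/5, -28) → f = 98
  (51/20, -27/2) → f = 69

p = 198/35, q = -167/7, maximum f = 773/7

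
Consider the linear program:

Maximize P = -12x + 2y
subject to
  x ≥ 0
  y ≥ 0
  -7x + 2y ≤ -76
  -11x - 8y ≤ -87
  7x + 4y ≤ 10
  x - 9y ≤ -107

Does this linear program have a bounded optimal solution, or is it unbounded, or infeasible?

The boundaries -7x + 2y = -76 and x - 9y = -107 meet at (898/61, 825/61), but that point violates 7x + 4y ≤ 10. Every candidate vertex is excluded by some other constraint, so the feasible region is empty.

infeasible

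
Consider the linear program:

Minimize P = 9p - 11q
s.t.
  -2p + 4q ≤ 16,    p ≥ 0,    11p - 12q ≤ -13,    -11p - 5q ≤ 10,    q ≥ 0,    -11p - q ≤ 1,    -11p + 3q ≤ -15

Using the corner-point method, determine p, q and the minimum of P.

p = 54/19, q = 103/19, minimum P = -647/19

Feasible corners and P = 9p - 11q:
  (7, 15/2) → P = -39/2
  (54/19, 103/19) → P = -647/19
  (73/33, 28/9) → P = -1417/99

The optimum lies where -2p + 4q = 16 and -11p + 3q = -15.
Solving simultaneously gives p = 54/19, q = 103/19.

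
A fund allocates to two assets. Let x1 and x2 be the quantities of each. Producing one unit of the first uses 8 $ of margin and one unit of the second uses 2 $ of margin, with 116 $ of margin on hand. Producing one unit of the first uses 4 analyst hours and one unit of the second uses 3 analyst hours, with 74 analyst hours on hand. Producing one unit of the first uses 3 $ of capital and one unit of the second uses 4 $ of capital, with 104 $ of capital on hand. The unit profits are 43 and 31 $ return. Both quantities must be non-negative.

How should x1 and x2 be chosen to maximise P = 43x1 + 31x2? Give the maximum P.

Feasible corners and P = 43x1 + 31x2:
  (0, 0) → P = 0
  (0, 74/3) → P = 2294/3
  (29/2, 0) → P = 1247/2
  (25/2, 8) → P = 1571/2

x1 = 25/2, x2 = 8, maximum P = 1571/2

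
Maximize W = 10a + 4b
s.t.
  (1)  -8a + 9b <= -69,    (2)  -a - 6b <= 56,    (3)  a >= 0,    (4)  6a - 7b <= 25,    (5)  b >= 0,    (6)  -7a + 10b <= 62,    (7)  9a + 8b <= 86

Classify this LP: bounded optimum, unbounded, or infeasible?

infeasible

The boundaries -8a + 9b = -69 and b = 0 meet at (69/8, 0), but that point violates 6a - 7b ≤ 25. Every candidate vertex is excluded by some other constraint, so the feasible region is empty.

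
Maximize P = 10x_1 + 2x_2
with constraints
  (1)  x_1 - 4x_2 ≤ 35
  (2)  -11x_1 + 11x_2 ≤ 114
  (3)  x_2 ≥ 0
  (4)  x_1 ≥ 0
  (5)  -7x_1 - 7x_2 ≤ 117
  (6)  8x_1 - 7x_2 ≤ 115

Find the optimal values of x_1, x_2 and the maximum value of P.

x_1 = 2063/11, x_2 = 2177/11, maximum P = 24984/11

Corner points and P = 10x_1 + 2x_2:
  (0, 114/11) → P = 228/11
  (2063/11, 2177/11) → P = 24984/11
  (0, 0) → P = 0
  (115/8, 0) → P = 575/4

The optimum lies where -11x_1 + 11x_2 = 114 and 8x_1 - 7x_2 = 115.
Solving simultaneously gives x_1 = 2063/11, x_2 = 2177/11.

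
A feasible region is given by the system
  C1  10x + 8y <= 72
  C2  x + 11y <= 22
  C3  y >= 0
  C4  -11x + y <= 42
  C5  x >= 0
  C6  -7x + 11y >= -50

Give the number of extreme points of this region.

Intersecting each pair of boundary lines and keeping only the points that satisfy every inequality leaves:
  (308/51, 74/51)
  (596/83, 2/83)
  (0, 2)
  (0, 0)
  (50/7, 0)

5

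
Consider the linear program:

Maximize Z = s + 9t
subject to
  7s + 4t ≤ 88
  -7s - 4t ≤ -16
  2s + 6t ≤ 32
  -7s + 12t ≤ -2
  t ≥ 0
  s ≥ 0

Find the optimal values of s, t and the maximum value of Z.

s = 6, t = 10/3, maximum Z = 36

Feasible corners and Z = s + 9t:
  (200/17, 24/17) → Z = 416/17
  (88/7, 0) → Z = 88/7
  (25/14, 7/8) → Z = 541/56
  (16/7, 0) → Z = 16/7
  (6, 10/3) → Z = 36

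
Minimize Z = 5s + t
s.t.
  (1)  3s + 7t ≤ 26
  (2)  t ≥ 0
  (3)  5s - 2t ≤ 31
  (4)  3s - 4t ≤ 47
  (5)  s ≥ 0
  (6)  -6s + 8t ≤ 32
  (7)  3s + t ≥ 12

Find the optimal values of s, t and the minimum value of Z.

s = 29/9, t = 7/3, minimum Z = 166/9

Feasible corners and Z = 5s + t:
  (269/41, 37/41) → Z = 1382/41
  (29/9, 7/3) → Z = 166/9
  (31/5, 0) → Z = 31
  (4, 0) → Z = 20

At the optimal vertex, 3s + 7t = 26 and 3s + t = 12.
Solving simultaneously gives s = 29/9, t = 7/3.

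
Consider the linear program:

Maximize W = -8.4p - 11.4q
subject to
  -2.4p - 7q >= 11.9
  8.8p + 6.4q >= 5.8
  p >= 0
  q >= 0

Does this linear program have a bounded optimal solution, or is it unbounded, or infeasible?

infeasible

The boundaries -2.4p - 7q = 11.9 and 8.8p + 6.4q = 5.8 meet at (2919/1156, -1483/578), but that point violates q ≥ 0. Every candidate vertex is excluded by some other constraint, so the feasible region is empty.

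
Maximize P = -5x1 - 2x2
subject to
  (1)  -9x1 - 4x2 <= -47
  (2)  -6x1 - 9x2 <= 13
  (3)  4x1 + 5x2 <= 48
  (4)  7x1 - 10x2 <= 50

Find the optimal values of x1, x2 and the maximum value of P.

x1 = 43/29, x2 = 244/29, maximum P = -703/29

Corner points and P = -5x1 - 2x2:
  (43/29, 244/29) → P = -703/29
  (335/59, -121/118) → P = -1554/59
  (146/15, 136/75) → P = -3922/75

At the optimal vertex, -9x1 - 4x2 = -47 and 4x1 + 5x2 = 48.
Solving simultaneously gives x1 = 43/29, x2 = 244/29.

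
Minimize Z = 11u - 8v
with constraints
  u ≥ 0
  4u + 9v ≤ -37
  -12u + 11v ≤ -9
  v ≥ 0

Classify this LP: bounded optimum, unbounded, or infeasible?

The boundaries u = 0 and 4u + 9v = -37 meet at (0, -37/9), but that point violates v ≥ 0. Every candidate vertex is excluded by some other constraint, so the feasible region is empty.

infeasible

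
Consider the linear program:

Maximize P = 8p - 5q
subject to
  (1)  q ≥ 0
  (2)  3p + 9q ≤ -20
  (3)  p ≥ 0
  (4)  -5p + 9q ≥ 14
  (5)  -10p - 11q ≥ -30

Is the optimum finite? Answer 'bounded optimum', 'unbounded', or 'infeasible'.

The boundaries q = 0 and 3p + 9q = -20 meet at (-20/3, 0), but that point violates p ≥ 0. Every candidate vertex is excluded by some other constraint, so the feasible region is empty.

infeasible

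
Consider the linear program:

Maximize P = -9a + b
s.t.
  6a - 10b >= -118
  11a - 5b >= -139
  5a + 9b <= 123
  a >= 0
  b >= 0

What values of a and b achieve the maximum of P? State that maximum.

a = 0, b = 59/5, maximum P = 59/5

Extreme points and P = -9a + b:
  (21/13, 166/13) → P = -23/13
  (0, 59/5) → P = 59/5
  (123/5, 0) → P = -1107/5
  (0, 0) → P = 0

The binding constraints are 6a - 10b = -118 and a = 0.
Solving simultaneously gives a = 0, b = 59/5.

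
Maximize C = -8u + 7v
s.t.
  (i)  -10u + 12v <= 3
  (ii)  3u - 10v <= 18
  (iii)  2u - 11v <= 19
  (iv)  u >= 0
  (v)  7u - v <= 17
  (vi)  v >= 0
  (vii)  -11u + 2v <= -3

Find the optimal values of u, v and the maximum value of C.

Corner points and C = -8u + 7v:
  (207/74, 191/74) → C = -319/74
  (3/8, 9/16) → C = 15/16
  (17/7, 0) → C = -136/7
  (3/11, 0) → C = -24/11

u = 3/8, v = 9/16, maximum C = 15/16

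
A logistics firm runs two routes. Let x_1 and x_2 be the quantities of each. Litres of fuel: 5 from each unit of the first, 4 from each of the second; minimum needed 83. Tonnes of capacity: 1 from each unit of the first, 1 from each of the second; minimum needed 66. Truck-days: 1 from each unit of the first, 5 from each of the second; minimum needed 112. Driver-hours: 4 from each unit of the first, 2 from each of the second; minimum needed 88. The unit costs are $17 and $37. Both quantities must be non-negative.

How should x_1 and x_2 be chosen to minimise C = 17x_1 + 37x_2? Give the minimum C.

x_1 = 109/2, x_2 = 23/2, minimum C = 1352

Feasible corners and C = 17x_1 + 37x_2:
  (0, 66) → C = 2442
  (112, 0) → C = 1904
  (109/2, 23/2) → C = 1352
The feasible region is unbounded (it extends along (0, 1), (1, 0)), but C strictly increases along every unbounded feasible direction, so there is no improving ray and the minimum is attained at a vertex.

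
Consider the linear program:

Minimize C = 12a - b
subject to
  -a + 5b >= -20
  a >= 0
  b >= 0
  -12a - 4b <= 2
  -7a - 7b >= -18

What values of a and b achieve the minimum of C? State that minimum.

a = 0, b = 18/7, minimum C = -18/7

The optimum lies where a = 0 and -7a - 7b = -18.
Solving simultaneously gives a = 0, b = 18/7.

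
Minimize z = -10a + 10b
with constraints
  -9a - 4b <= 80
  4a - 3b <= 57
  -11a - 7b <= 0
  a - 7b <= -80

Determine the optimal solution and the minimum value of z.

a = 639/25, b = 377/25, minimum z = -524/5

Corner points and z = -10a + 10b:
  (-560/19, 880/19) → z = 14400/19
  (639/25, 377/25) → z = -524/5
  (-20/3, 220/21) → z = 1200/7
The feasible region is unbounded (it extends along (3, 4), (-4, 9)), but z strictly increases along every unbounded feasible direction, so there is no improving ray and the minimum is attained at a vertex.

At the optimal vertex, 4a - 3b = 57 and a - 7b = -80.
Solving simultaneously gives a = 639/25, b = 377/25.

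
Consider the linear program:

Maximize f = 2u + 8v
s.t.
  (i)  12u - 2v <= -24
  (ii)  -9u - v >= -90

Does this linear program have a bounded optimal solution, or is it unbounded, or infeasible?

unbounded

From the feasible point (26/5, 216/5), moving in the direction (-1, 9) keeps every constraint satisfied while f increases without bound.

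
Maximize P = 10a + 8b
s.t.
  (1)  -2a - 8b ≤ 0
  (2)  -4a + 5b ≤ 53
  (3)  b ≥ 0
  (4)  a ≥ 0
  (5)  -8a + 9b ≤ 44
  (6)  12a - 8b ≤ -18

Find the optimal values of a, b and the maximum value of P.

Corner points and P = 10a + 8b:
  (0, 44/9) → P = 352/9
  (0, 9/4) → P = 18
  (95/22, 96/11) → P = 113

The optimum lies where -8a + 9b = 44 and 12a - 8b = -18.
Solving simultaneously gives a = 95/22, b = 96/11.

a = 95/22, b = 96/11, maximum P = 113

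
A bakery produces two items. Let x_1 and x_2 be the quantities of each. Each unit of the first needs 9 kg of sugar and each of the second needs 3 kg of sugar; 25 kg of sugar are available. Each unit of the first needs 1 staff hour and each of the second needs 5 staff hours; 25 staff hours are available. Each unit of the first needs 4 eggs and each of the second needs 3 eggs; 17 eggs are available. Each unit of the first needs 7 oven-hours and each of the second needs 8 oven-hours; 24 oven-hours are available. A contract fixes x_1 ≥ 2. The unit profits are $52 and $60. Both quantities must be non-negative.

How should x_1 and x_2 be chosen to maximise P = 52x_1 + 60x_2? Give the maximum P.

x_1 = 2, x_2 = 5/4, maximum P = 179

Vertices and P = 52x_1 + 60x_2:
  (25/9, 0) → P = 1300/9
  (2, 0) → P = 104
  (128/51, 41/51) → P = 9116/51
  (2, 5/4) → P = 179

The optimum lies where 7x_1 + 8x_2 = 24 and x_1 = 2.
Solving simultaneously gives x_1 = 2, x_2 = 5/4.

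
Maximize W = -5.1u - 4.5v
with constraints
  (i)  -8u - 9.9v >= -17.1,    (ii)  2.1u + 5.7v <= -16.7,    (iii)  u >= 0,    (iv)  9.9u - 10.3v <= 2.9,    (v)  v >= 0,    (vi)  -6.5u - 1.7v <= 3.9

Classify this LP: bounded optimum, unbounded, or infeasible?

The boundaries -8u - 9.9v = -17.1 and u = 0 meet at (0, 19/11), but that point violates 2.1u + 5.7v ≤ -16.7. Every candidate vertex is excluded by some other constraint, so the feasible region is empty.

infeasible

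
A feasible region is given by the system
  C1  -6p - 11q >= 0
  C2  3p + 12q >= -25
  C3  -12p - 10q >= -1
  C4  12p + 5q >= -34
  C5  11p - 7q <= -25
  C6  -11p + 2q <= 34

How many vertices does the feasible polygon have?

4

Intersecting each pair of boundary lines and keeping only the points that satisfy every inequality leaves:
  (-275/163, 150/163)
  (-374/133, 204/133)
  (-363/139, -74/139)
  (-238/79, 34/79)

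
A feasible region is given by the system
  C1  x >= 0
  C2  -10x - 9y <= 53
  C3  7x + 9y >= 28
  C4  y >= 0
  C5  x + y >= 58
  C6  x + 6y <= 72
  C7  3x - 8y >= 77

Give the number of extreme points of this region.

3

Intersecting each pair of boundary lines and keeping only the points that satisfy every inequality leaves:
  (58, 0)
  (72, 0)
  (276/5, 14/5)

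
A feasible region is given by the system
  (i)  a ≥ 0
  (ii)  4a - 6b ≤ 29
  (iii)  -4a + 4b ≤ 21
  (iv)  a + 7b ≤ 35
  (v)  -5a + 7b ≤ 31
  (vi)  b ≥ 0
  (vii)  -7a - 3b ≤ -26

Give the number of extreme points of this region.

The feasible vertices (each the meet of two boundaries and inside every other half-plane) are:
  (413/34, 111/34)
  (29/4, 0)
  (77/46, 219/46)
  (26/7, 0)

4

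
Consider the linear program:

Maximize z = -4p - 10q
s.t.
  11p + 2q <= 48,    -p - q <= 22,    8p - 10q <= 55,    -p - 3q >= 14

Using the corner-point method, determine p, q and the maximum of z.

Feasible corners and z = -4p - 10q:
  (-55/6, -77/6) → z = 165
  (-26, 4) → z = 64
  (25/34, -167/34) → z = 785/17

The optimum lies where -p - q = 22 and 8p - 10q = 55.
Solving simultaneously gives p = -55/6, q = -77/6.

p = -55/6, q = -77/6, maximum z = 165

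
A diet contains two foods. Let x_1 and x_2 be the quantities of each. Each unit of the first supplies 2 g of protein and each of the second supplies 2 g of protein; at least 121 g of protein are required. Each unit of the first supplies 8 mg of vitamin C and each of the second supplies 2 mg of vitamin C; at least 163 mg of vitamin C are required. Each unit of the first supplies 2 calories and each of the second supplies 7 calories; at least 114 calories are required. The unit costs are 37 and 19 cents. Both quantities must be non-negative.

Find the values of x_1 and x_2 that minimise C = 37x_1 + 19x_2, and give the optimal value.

Vertices and C = 37x_1 + 19x_2:
  (0, 163/2) → C = 3097/2
  (121/2, 0) → C = 4477/2
  (7, 107/2) → C = 2551/2
The feasible region is unbounded (it extends along (0, 1), (1, 0)), but C strictly increases along every unbounded feasible direction, so there is no improving ray and the minimum is attained at a vertex.

The binding constraints are 2x_1 + 2x_2 = 121 and 8x_1 + 2x_2 = 163.
Solving simultaneously gives x_1 = 7, x_2 = 107/2.

x_1 = 7, x_2 = 107/2, minimum C = 2551/2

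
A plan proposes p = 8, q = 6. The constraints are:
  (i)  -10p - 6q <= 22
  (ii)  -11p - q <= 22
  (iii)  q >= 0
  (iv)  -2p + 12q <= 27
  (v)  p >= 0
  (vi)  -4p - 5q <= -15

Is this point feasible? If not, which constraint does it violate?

not feasible — violates (iv)

Constraint (iv): -2p + 12q = 56, which is not ≤ 27. All other constraints are satisfied.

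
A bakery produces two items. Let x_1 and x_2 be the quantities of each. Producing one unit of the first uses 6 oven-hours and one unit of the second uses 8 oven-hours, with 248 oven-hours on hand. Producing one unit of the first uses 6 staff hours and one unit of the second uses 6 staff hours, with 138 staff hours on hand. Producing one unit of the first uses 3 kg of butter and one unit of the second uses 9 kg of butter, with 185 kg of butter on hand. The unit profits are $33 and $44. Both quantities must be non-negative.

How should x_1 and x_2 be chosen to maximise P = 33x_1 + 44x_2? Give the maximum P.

Vertices and P = 33x_1 + 44x_2:
  (0, 0) → P = 0
  (0, 185/9) → P = 8140/9
  (23, 0) → P = 759
  (11/3, 58/3) → P = 2915/3

The optimum lies where 6x_1 + 6x_2 = 138 and 3x_1 + 9x_2 = 185.
Solving simultaneously gives x_1 = 11/3, x_2 = 58/3.

x_1 = 11/3, x_2 = 58/3, maximum P = 2915/3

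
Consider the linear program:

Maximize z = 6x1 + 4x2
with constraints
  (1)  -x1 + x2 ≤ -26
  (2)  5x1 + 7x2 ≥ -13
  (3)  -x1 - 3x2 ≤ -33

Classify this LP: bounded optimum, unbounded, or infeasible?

From the feasible point (111/4, 7/4), moving in the direction (3, -1) keeps every constraint satisfied while z increases without bound.

unbounded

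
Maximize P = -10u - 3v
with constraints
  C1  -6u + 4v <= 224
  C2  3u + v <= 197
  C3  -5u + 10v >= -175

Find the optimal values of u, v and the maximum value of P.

Corner points and P = -10u - 3v:
  (94/3, 103) → P = -1867/3
  (-147/2, -217/4) → P = 3591/4
  (429/7, 92/7) → P = -4566/7

At the optimal vertex, -6u + 4v = 224 and -5u + 10v = -175.
Solving simultaneously gives u = -147/2, v = -217/4.

u = -147/2, v = -217/4, maximum P = 3591/4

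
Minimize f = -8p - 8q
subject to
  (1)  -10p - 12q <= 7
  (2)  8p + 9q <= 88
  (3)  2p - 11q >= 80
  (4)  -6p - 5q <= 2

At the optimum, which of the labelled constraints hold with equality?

Vertices and f = -8p - 8q:
  (373/2, -156) → f = -244
  (883/134, -407/67) → f = -276/67
  (844/53, -232/53) → f = -4896/53

The minimum is at (373/2, -156). Substituting into each constraint, equality holds for (1) and (2); the remaining constraints have slack.

(1) and (2)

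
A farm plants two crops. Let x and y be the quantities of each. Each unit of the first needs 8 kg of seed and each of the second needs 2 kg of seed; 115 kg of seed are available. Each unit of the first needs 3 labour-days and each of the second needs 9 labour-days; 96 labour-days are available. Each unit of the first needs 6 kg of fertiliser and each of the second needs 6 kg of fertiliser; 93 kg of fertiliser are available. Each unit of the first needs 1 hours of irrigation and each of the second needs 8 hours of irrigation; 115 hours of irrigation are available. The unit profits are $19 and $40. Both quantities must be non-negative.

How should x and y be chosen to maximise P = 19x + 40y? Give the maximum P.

x = 29/4, y = 33/4, maximum P = 1871/4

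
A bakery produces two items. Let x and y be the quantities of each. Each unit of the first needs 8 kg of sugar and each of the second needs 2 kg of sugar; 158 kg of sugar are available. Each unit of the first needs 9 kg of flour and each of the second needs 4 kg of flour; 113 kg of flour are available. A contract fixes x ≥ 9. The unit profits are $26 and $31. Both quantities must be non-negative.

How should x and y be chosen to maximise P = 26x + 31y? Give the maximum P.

Extreme points and P = 26x + 31y:
  (113/9, 0) → P = 2938/9
  (9, 0) → P = 234
  (9, 8) → P = 482

At the optimal vertex, 9x + 4y = 113 and x = 9.
Solving simultaneously gives x = 9, y = 8.

x = 9, y = 8, maximum P = 482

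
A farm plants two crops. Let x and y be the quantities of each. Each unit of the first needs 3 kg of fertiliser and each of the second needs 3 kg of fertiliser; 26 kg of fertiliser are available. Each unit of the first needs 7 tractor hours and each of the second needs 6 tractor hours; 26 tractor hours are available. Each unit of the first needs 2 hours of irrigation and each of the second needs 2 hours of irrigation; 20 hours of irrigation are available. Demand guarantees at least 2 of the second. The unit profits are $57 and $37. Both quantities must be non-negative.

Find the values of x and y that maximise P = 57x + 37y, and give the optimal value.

x = 2, y = 2, maximum P = 188

At the optimal vertex, 7x + 6y = 26 and y = 2.
Solving simultaneously gives x = 2, y = 2.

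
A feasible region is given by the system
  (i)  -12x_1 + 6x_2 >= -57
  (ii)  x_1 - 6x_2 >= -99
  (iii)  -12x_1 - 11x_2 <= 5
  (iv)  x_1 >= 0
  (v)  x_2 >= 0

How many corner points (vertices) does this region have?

4

The feasible vertices (each the meet of two boundaries and inside every other half-plane) are:
  (156/11, 415/22)
  (19/4, 0)
  (0, 33/2)
  (0, 0)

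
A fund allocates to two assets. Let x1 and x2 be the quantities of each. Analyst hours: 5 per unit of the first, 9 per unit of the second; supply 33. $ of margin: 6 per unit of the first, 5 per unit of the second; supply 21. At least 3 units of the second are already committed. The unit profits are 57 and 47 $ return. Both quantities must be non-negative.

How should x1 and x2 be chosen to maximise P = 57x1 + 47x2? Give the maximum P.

Extreme points and P = 57x1 + 47x2:
  (0, 11/3) → P = 517/3
  (0, 3) → P = 141
  (24/29, 93/29) → P = 5739/29
  (1, 3) → P = 198

The binding constraints are 6x1 + 5x2 = 21 and x2 = 3.
Solving simultaneously gives x1 = 1, x2 = 3.

x1 = 1, x2 = 3, maximum P = 198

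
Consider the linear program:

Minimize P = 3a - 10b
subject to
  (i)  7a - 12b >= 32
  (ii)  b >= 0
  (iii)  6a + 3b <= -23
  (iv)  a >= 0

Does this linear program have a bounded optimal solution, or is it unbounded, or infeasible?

The boundaries 7a - 12b = 32 and b = 0 meet at (32/7, 0), but that point violates 6a + 3b ≤ -23. Every candidate vertex is excluded by some other constraint, so the feasible region is empty.

infeasible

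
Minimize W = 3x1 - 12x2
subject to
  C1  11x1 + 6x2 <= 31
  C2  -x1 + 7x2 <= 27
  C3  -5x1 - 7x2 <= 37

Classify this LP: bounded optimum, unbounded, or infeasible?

bounded optimum

Corner points and W = 3x1 - 12x2:
  (55/83, 328/83) → W = -3771/83
  (439/47, -562/47) → W = 8061/47
  (-32/3, 7/3) → W = -60
The feasible region has finitely many vertices and no improving ray; the minimum is -60 at (-32/3, 7/3).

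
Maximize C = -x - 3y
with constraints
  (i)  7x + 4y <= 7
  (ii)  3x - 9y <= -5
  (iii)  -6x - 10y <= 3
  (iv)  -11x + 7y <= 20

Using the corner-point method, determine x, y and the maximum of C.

Corner points and C = -x - 3y:
  (43/75, 56/75) → C = -211/75
  (-1/3, 7/3) → C = -20/3
  (-11/12, 1/4) → C = 1/6
  (-221/152, 87/152) → C = -5/19

The optimum lies where 3x - 9y = -5 and -6x - 10y = 3.
Solving simultaneously gives x = -11/12, y = 1/4.

x = -11/12, y = 1/4, maximum C = 1/6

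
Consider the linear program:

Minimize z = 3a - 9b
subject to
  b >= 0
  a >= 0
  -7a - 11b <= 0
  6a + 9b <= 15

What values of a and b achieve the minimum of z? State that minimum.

Corner points and z = 3a - 9b:
  (0, 0) → z = 0
  (5/2, 0) → z = 15/2
  (0, 5/3) → z = -15

a = 0, b = 5/3, minimum z = -15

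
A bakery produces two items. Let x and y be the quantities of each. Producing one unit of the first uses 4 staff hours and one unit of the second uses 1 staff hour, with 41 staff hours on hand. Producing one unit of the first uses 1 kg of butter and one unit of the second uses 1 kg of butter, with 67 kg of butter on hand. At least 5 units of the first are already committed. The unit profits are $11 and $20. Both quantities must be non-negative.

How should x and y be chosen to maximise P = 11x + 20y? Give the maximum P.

x = 5, y = 21, maximum P = 475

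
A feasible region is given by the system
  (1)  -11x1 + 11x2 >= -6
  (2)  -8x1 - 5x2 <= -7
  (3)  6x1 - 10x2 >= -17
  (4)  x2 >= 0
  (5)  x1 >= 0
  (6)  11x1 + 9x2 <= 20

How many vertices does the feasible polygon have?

Pairwise boundary intersections that survive every other constraint:
  (107/143, 29/143)
  (137/110, 7/10)
  (0, 7/5)
  (0, 17/10)
  (47/164, 307/164)

5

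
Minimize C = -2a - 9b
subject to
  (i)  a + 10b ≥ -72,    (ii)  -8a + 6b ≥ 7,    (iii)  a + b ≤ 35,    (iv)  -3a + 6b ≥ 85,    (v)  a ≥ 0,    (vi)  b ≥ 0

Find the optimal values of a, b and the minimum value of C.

Vertices and C = -2a - 9b:
  (125/9, 190/9) → C = -1960/9
  (0, 35) → C = -315
  (0, 85/6) → C = -255/2

The optimum lies where a + b = 35 and a = 0.
Solving simultaneously gives a = 0, b = 35.

a = 0, b = 35, minimum C = -315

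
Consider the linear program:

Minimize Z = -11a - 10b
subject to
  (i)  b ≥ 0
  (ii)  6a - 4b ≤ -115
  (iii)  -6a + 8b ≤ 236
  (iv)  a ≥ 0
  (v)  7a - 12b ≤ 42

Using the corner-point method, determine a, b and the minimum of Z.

a = 1, b = 121/4, minimum Z = -627/2

At the optimal vertex, 6a - 4b = -115 and -6a + 8b = 236.
Solving simultaneously gives a = 1, b = 121/4.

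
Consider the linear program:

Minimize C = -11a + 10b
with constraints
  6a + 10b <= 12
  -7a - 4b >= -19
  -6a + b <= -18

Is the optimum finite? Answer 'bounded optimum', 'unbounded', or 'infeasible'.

unbounded

From the feasible point (71/23, -15/23), moving in the direction (4, -7) keeps every constraint satisfied while C decreases without bound.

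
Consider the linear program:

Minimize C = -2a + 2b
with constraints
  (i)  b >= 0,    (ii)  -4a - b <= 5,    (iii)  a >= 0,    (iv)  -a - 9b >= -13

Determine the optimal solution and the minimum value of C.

Feasible corners and C = -2a + 2b:
  (0, 0) → C = 0
  (13, 0) → C = -26
  (0, 13/9) → C = 26/9

The binding constraints are b = 0 and -a - 9b = -13.
Solving simultaneously gives a = 13, b = 0.

a = 13, b = 0, minimum C = -26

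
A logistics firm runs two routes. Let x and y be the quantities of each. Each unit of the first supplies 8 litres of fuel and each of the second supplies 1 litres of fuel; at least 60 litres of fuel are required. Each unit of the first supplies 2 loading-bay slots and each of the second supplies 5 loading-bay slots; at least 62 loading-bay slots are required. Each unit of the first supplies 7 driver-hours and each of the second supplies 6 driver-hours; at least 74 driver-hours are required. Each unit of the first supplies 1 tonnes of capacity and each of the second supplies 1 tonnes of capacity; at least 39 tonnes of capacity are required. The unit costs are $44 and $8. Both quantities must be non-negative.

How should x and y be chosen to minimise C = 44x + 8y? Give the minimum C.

Vertices and C = 44x + 8y:
  (0, 60) → C = 480
  (39, 0) → C = 1716
  (3, 36) → C = 420
The feasible region is unbounded (it extends along (0, 1), (1, 0)), but C strictly increases along every unbounded feasible direction, so there is no improving ray and the minimum is attained at a vertex.

x = 3, y = 36, minimum C = 420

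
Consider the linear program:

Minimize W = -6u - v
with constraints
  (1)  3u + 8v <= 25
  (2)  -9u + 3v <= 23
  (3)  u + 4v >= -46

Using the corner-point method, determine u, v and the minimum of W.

Corner points and W = -6u - v:
  (-109/81, 98/27) → W = 40/9
  (117, -163/4) → W = -2645/4
  (-230/39, -391/39) → W = 1771/39

At the optimal vertex, 3u + 8v = 25 and u + 4v = -46.
Solving simultaneously gives u = 117, v = -163/4.

u = 117, v = -163/4, minimum W = -2645/4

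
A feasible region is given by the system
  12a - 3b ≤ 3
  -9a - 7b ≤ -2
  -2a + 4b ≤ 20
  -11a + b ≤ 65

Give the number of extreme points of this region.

Intersecting each pair of boundary lines and keeping only the points that satisfy every inequality leaves:
  (9/37, -1/37)
  (12/7, 41/7)
  (-66/25, 92/25)

3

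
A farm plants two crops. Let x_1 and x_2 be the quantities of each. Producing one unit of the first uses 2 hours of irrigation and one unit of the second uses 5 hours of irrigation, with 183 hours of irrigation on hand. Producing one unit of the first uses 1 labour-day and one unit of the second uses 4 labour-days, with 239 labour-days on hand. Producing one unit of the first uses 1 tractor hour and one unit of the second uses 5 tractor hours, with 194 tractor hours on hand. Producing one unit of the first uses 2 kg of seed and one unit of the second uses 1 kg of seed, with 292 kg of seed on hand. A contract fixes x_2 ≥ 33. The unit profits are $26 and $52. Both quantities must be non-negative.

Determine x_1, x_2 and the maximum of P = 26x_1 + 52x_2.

Feasible corners and P = 26x_1 + 52x_2:
  (0, 183/5) → P = 9516/5
  (0, 33) → P = 1716
  (9, 33) → P = 1950

x_1 = 9, x_2 = 33, maximum P = 1950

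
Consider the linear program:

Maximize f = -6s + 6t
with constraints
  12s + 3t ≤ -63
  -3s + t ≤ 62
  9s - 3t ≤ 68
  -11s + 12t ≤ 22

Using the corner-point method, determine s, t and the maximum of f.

Corner points and f = -6s + 6t:
  (5/21, -461/21) → f = -932/7
  (-274/59, -143/59) → f = 786/59
  (-722/25, -616/25) → f = 636/25
The feasible region is unbounded (it extends along (-1, -3)), but f strictly decreases along every unbounded feasible direction, so there is no improving ray and the maximum is attained at a vertex.

s = -722/25, t = -616/25, maximum f = 636/25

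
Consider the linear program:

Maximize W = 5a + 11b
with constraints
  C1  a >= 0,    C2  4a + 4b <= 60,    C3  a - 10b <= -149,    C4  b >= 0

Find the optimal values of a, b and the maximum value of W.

Vertices and W = 5a + 11b:
  (0, 15) → W = 165
  (0, 149/10) → W = 1639/10
  (1/11, 164/11) → W = 1809/11

a = 0, b = 15, maximum W = 165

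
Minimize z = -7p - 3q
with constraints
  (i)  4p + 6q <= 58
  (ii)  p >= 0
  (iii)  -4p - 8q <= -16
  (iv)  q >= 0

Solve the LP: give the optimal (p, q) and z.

Feasible corners and z = -7p - 3q:
  (0, 29/3) → z = -29
  (29/2, 0) → z = -203/2
  (0, 2) → z = -6
  (4, 0) → z = -28

At the optimal vertex, 4p + 6q = 58 and q = 0.
Solving simultaneously gives p = 29/2, q = 0.

p = 29/2, q = 0, minimum z = -203/2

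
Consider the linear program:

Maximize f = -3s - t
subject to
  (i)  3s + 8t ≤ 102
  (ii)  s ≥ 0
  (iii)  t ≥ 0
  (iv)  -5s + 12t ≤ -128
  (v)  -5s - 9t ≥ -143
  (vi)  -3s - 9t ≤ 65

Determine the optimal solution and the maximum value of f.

s = 128/5, t = 0, maximum f = -384/5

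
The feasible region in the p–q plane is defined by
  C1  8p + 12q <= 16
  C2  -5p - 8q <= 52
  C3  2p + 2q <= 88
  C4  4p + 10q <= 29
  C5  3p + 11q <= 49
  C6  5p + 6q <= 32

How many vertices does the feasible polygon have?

Pairwise boundary intersections that survive every other constraint:
  (-47/8, 21/4)
  (24, -44/3)
  (-964/31, 401/31)
  (284/5, -42)
  (-171/14, 109/14)

5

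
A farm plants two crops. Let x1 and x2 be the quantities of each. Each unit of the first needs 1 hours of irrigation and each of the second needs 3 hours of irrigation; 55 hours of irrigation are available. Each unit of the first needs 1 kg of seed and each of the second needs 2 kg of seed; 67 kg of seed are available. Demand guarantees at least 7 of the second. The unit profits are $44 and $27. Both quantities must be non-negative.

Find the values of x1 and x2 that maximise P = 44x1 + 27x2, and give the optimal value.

x1 = 34, x2 = 7, maximum P = 1685

Corner points and P = 44x1 + 27x2:
  (0, 55/3) → P = 495
  (0, 7) → P = 189
  (34, 7) → P = 1685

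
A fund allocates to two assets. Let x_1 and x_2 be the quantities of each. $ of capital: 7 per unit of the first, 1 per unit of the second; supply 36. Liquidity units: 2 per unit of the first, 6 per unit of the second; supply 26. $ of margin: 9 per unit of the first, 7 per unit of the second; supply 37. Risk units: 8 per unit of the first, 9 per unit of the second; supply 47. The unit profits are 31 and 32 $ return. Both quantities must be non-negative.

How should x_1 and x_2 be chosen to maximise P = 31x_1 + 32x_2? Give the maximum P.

x_1 = 1, x_2 = 4, maximum P = 159

Feasible corners and P = 31x_1 + 32x_2:
  (0, 0) → P = 0
  (0, 13/3) → P = 416/3
  (37/9, 0) → P = 1147/9
  (1, 4) → P = 159

The optimum lies where 2x_1 + 6x_2 = 26 and 9x_1 + 7x_2 = 37.
Solving simultaneously gives x_1 = 1, x_2 = 4.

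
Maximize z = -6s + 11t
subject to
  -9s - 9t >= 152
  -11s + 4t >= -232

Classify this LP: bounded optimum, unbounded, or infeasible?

unbounded

From the feasible point (296/27, -752/27), moving in the direction (-9, 9) keeps every constraint satisfied while z increases without bound.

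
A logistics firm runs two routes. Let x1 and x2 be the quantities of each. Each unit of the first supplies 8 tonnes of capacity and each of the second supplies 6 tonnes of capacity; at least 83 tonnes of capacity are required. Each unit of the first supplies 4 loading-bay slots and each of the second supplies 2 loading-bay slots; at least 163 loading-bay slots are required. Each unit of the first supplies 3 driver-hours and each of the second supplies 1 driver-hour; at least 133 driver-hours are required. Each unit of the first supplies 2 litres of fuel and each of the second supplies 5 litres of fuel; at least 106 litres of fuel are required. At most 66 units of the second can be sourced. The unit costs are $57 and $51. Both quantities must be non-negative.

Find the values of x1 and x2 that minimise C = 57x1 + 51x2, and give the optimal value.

x1 = 43, x2 = 4, minimum C = 2655

Vertices and C = 57x1 + 51x2:
  (53, 0) → C = 3021
  (43, 4) → C = 2655
  (67/3, 66) → C = 4639
The feasible region is unbounded (it extends along (1, 0)), but C strictly increases along every unbounded feasible direction, so there is no improving ray and the minimum is attained at a vertex.

At the optimal vertex, 3x1 + x2 = 133 and 2x1 + 5x2 = 106.
Solving simultaneously gives x1 = 43, x2 = 4.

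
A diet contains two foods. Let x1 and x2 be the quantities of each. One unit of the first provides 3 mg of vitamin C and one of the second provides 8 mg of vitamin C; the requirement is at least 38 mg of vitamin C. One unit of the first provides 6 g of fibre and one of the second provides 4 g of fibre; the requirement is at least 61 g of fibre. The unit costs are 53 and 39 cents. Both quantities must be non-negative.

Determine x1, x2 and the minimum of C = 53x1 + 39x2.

Corner points and C = 53x1 + 39x2:
  (0, 61/4) → C = 2379/4
  (38/3, 0) → C = 2014/3
  (28/3, 5/4) → C = 6521/12
The feasible region is unbounded (it extends along (0, 1), (1, 0)), but C strictly increases along every unbounded feasible direction, so there is no improving ray and the minimum is attained at a vertex.

At the optimal vertex, 3x1 + 8x2 = 38 and 6x1 + 4x2 = 61.
Solving simultaneously gives x1 = 28/3, x2 = 5/4.

x1 = 28/3, x2 = 5/4, minimum C = 6521/12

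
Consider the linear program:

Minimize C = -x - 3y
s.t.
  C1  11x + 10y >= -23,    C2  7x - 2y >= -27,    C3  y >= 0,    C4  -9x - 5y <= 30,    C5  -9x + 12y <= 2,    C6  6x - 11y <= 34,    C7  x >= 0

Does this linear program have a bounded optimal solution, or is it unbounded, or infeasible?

From the feasible point (17/3, 0), moving in the direction (12, 9) keeps every constraint satisfied while C decreases without bound.

unbounded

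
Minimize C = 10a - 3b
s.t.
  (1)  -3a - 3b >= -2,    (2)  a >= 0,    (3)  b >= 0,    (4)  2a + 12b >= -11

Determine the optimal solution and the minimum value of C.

a = 0, b = 2/3, minimum C = -2

The optimum lies where -3a - 3b = -2 and a = 0.
Solving simultaneously gives a = 0, b = 2/3.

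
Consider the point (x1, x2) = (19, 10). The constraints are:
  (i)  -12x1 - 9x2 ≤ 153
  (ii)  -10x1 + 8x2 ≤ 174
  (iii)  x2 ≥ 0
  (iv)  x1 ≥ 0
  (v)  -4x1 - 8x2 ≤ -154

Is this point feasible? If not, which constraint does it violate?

feasible

(i): -318 ≤ 153 ✓
(ii): -110 ≤ 174 ✓
(iii): 10 ≥ 0 ✓
(iv): 19 ≥ 0 ✓
(v): -156 ≤ -154 ✓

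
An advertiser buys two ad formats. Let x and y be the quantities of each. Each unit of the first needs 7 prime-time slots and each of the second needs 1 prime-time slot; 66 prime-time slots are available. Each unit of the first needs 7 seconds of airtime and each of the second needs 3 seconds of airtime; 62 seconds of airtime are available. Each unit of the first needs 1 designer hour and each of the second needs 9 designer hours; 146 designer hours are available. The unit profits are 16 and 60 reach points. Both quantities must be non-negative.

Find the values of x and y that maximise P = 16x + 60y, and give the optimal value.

x = 2, y = 16, maximum P = 992

Extreme points and P = 16x + 60y:
  (0, 0) → P = 0
  (0, 146/9) → P = 2920/3
  (62/7, 0) → P = 992/7
  (2, 16) → P = 992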